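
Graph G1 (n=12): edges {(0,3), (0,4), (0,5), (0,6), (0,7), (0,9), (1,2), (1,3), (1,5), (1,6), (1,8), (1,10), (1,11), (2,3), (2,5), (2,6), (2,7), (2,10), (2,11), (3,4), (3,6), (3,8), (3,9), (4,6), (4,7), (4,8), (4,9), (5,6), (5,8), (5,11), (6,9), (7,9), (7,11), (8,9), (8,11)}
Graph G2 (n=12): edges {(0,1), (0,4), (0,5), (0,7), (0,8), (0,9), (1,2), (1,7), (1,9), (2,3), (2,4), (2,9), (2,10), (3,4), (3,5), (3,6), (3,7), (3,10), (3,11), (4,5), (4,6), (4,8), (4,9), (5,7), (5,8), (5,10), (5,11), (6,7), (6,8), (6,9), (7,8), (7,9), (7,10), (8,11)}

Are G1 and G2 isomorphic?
No, not isomorphic

The graphs are NOT isomorphic.

Counting triangles (3-cliques): G1 has 33, G2 has 29.
Triangle count is an isomorphism invariant, so differing triangle counts rule out isomorphism.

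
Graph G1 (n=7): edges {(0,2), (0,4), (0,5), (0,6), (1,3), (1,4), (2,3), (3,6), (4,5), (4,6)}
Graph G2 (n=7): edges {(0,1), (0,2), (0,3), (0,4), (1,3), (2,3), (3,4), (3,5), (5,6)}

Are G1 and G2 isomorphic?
No, not isomorphic

The graphs are NOT isomorphic.

Counting triangles (3-cliques): G1 has 2, G2 has 3.
Triangle count is an isomorphism invariant, so differing triangle counts rule out isomorphism.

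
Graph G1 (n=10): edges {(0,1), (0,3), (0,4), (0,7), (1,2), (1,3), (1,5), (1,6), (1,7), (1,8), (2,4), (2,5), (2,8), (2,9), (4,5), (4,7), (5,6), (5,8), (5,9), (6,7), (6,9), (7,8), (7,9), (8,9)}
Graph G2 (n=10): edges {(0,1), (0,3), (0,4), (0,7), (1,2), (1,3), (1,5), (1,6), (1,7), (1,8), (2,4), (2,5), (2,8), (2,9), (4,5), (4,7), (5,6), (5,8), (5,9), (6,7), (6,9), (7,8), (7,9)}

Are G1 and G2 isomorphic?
No, not isomorphic

The graphs are NOT isomorphic.

Counting edges: G1 has 24 edge(s); G2 has 23 edge(s).
Edge count is an isomorphism invariant (a bijection on vertices induces a bijection on edges), so differing edge counts rule out isomorphism.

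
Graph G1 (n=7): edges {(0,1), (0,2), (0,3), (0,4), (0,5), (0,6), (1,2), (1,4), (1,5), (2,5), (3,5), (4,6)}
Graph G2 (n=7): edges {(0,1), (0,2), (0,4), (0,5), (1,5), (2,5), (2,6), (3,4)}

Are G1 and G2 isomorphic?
No, not isomorphic

The graphs are NOT isomorphic.

Degrees in G1: deg(0)=6, deg(1)=4, deg(2)=3, deg(3)=2, deg(4)=3, deg(5)=4, deg(6)=2.
Sorted degree sequence of G1: [6, 4, 4, 3, 3, 2, 2].
Degrees in G2: deg(0)=4, deg(1)=2, deg(2)=3, deg(3)=1, deg(4)=2, deg(5)=3, deg(6)=1.
Sorted degree sequence of G2: [4, 3, 3, 2, 2, 1, 1].
The (sorted) degree sequence is an isomorphism invariant, so since G1 and G2 have different degree sequences they cannot be isomorphic.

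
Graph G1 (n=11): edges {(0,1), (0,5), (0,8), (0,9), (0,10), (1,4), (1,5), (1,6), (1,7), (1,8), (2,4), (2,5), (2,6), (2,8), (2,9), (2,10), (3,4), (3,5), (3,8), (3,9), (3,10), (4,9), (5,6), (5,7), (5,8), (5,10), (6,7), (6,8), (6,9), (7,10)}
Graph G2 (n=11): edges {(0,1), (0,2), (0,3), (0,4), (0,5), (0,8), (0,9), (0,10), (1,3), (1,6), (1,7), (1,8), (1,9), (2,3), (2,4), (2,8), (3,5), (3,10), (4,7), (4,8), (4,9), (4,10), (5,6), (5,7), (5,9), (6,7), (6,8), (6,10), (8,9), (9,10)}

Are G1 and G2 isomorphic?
Yes, isomorphic

The graphs are isomorphic.
One valid mapping φ: V(G1) → V(G2): 0→10, 1→4, 2→1, 3→5, 4→7, 5→0, 6→8, 7→2, 8→9, 9→6, 10→3

Verify φ preserves adjacency — for each edge of G1, its image is an edge of G2:
  (0,1) → (φ(0),φ(1)) = (4,10) ∈ E(G2) ✓
  (0,5) → (φ(0),φ(5)) = (0,10) ∈ E(G2) ✓
  (0,8) → (φ(0),φ(8)) = (9,10) ∈ E(G2) ✓
  (0,9) → (φ(0),φ(9)) = (6,10) ∈ E(G2) ✓
  (0,10) → (φ(0),φ(10)) = (3,10) ∈ E(G2) ✓
  (1,4) → (φ(1),φ(4)) = (4,7) ∈ E(G2) ✓
  (1,5) → (φ(1),φ(5)) = (0,4) ∈ E(G2) ✓
  (1,6) → (φ(1),φ(6)) = (4,8) ∈ E(G2) ✓
  (1,7) → (φ(1),φ(7)) = (2,4) ∈ E(G2) ✓
  (1,8) → (φ(1),φ(8)) = (4,9) ∈ E(G2) ✓
  (2,4) → (φ(2),φ(4)) = (1,7) ∈ E(G2) ✓
  (2,5) → (φ(2),φ(5)) = (0,1) ∈ E(G2) ✓
  (2,6) → (φ(2),φ(6)) = (1,8) ∈ E(G2) ✓
  (2,8) → (φ(2),φ(8)) = (1,9) ∈ E(G2) ✓
  (2,9) → (φ(2),φ(9)) = (1,6) ∈ E(G2) ✓
  (2,10) → (φ(2),φ(10)) = (1,3) ∈ E(G2) ✓
  (3,4) → (φ(3),φ(4)) = (5,7) ∈ E(G2) ✓
  (3,5) → (φ(3),φ(5)) = (0,5) ∈ E(G2) ✓
  (3,8) → (φ(3),φ(8)) = (5,9) ∈ E(G2) ✓
  (3,9) → (φ(3),φ(9)) = (5,6) ∈ E(G2) ✓
  (3,10) → (φ(3),φ(10)) = (3,5) ∈ E(G2) ✓
  (4,9) → (φ(4),φ(9)) = (6,7) ∈ E(G2) ✓
  (5,6) → (φ(5),φ(6)) = (0,8) ∈ E(G2) ✓
  (5,7) → (φ(5),φ(7)) = (0,2) ∈ E(G2) ✓
  (5,8) → (φ(5),φ(8)) = (0,9) ∈ E(G2) ✓
  (5,10) → (φ(5),φ(10)) = (0,3) ∈ E(G2) ✓
  (6,7) → (φ(6),φ(7)) = (2,8) ∈ E(G2) ✓
  (6,8) → (φ(6),φ(8)) = (8,9) ∈ E(G2) ✓
  (6,9) → (φ(6),φ(9)) = (6,8) ∈ E(G2) ✓
  (7,10) → (φ(7),φ(10)) = (2,3) ∈ E(G2) ✓
All 30 edges of G1 map to edges of G2, and |E(G1)| = |E(G2)| = 30, so φ is a bijection on edges as well as vertices. Hence G1 ≅ G2.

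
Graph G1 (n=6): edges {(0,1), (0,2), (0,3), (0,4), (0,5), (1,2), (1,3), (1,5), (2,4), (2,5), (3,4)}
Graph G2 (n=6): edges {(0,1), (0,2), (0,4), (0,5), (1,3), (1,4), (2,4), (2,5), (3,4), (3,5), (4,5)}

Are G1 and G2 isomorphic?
Yes, isomorphic

The graphs are isomorphic.
One valid mapping φ: V(G1) → V(G2): 0→4, 1→5, 2→0, 3→3, 4→1, 5→2

Verify φ preserves adjacency — for each edge of G1, its image is an edge of G2:
  (0,1) → (φ(0),φ(1)) = (4,5) ∈ E(G2) ✓
  (0,2) → (φ(0),φ(2)) = (0,4) ∈ E(G2) ✓
  (0,3) → (φ(0),φ(3)) = (3,4) ∈ E(G2) ✓
  (0,4) → (φ(0),φ(4)) = (1,4) ∈ E(G2) ✓
  (0,5) → (φ(0),φ(5)) = (2,4) ∈ E(G2) ✓
  (1,2) → (φ(1),φ(2)) = (0,5) ∈ E(G2) ✓
  (1,3) → (φ(1),φ(3)) = (3,5) ∈ E(G2) ✓
  (1,5) → (φ(1),φ(5)) = (2,5) ∈ E(G2) ✓
  (2,4) → (φ(2),φ(4)) = (0,1) ∈ E(G2) ✓
  (2,5) → (φ(2),φ(5)) = (0,2) ∈ E(G2) ✓
  (3,4) → (φ(3),φ(4)) = (1,3) ∈ E(G2) ✓
All 11 edges of G1 map to edges of G2, and |E(G1)| = |E(G2)| = 11, so φ is a bijection on edges as well as vertices. Hence G1 ≅ G2.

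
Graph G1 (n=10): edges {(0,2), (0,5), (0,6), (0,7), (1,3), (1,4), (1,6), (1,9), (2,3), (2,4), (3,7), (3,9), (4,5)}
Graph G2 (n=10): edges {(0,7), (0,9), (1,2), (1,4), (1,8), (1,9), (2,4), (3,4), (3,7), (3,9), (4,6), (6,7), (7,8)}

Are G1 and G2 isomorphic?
Yes, isomorphic

The graphs are isomorphic.
One valid mapping φ: V(G1) → V(G2): 0→7, 1→1, 2→3, 3→4, 4→9, 5→0, 6→8, 7→6, 8→5, 9→2

Verify φ preserves adjacency — for each edge of G1, its image is an edge of G2:
  (0,2) → (φ(0),φ(2)) = (3,7) ∈ E(G2) ✓
  (0,5) → (φ(0),φ(5)) = (0,7) ∈ E(G2) ✓
  (0,6) → (φ(0),φ(6)) = (7,8) ∈ E(G2) ✓
  (0,7) → (φ(0),φ(7)) = (6,7) ∈ E(G2) ✓
  (1,3) → (φ(1),φ(3)) = (1,4) ∈ E(G2) ✓
  (1,4) → (φ(1),φ(4)) = (1,9) ∈ E(G2) ✓
  (1,6) → (φ(1),φ(6)) = (1,8) ∈ E(G2) ✓
  (1,9) → (φ(1),φ(9)) = (1,2) ∈ E(G2) ✓
  (2,3) → (φ(2),φ(3)) = (3,4) ∈ E(G2) ✓
  (2,4) → (φ(2),φ(4)) = (3,9) ∈ E(G2) ✓
  (3,7) → (φ(3),φ(7)) = (4,6) ∈ E(G2) ✓
  (3,9) → (φ(3),φ(9)) = (2,4) ∈ E(G2) ✓
  (4,5) → (φ(4),φ(5)) = (0,9) ∈ E(G2) ✓
All 13 edges of G1 map to edges of G2, and |E(G1)| = |E(G2)| = 13, so φ is a bijection on edges as well as vertices. Hence G1 ≅ G2.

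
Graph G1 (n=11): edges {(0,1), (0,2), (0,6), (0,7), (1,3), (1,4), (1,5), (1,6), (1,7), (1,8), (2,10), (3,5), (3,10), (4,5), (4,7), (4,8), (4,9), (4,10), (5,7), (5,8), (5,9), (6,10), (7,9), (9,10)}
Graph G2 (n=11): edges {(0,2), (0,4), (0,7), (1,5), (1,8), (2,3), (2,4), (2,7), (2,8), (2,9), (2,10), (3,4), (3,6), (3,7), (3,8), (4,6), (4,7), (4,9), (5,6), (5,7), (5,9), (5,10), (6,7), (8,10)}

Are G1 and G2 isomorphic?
Yes, isomorphic

The graphs are isomorphic.
One valid mapping φ: V(G1) → V(G2): 0→8, 1→2, 2→1, 3→9, 4→7, 5→4, 6→10, 7→3, 8→0, 9→6, 10→5

Verify φ preserves adjacency — for each edge of G1, its image is an edge of G2:
  (0,1) → (φ(0),φ(1)) = (2,8) ∈ E(G2) ✓
  (0,2) → (φ(0),φ(2)) = (1,8) ∈ E(G2) ✓
  (0,6) → (φ(0),φ(6)) = (8,10) ∈ E(G2) ✓
  (0,7) → (φ(0),φ(7)) = (3,8) ∈ E(G2) ✓
  (1,3) → (φ(1),φ(3)) = (2,9) ∈ E(G2) ✓
  (1,4) → (φ(1),φ(4)) = (2,7) ∈ E(G2) ✓
  (1,5) → (φ(1),φ(5)) = (2,4) ∈ E(G2) ✓
  (1,6) → (φ(1),φ(6)) = (2,10) ∈ E(G2) ✓
  (1,7) → (φ(1),φ(7)) = (2,3) ∈ E(G2) ✓
  (1,8) → (φ(1),φ(8)) = (0,2) ∈ E(G2) ✓
  (2,10) → (φ(2),φ(10)) = (1,5) ∈ E(G2) ✓
  (3,5) → (φ(3),φ(5)) = (4,9) ∈ E(G2) ✓
  (3,10) → (φ(3),φ(10)) = (5,9) ∈ E(G2) ✓
  (4,5) → (φ(4),φ(5)) = (4,7) ∈ E(G2) ✓
  (4,7) → (φ(4),φ(7)) = (3,7) ∈ E(G2) ✓
  (4,8) → (φ(4),φ(8)) = (0,7) ∈ E(G2) ✓
  (4,9) → (φ(4),φ(9)) = (6,7) ∈ E(G2) ✓
  (4,10) → (φ(4),φ(10)) = (5,7) ∈ E(G2) ✓
  (5,7) → (φ(5),φ(7)) = (3,4) ∈ E(G2) ✓
  (5,8) → (φ(5),φ(8)) = (0,4) ∈ E(G2) ✓
  (5,9) → (φ(5),φ(9)) = (4,6) ∈ E(G2) ✓
  (6,10) → (φ(6),φ(10)) = (5,10) ∈ E(G2) ✓
  (7,9) → (φ(7),φ(9)) = (3,6) ∈ E(G2) ✓
  (9,10) → (φ(9),φ(10)) = (5,6) ∈ E(G2) ✓
All 24 edges of G1 map to edges of G2, and |E(G1)| = |E(G2)| = 24, so φ is a bijection on edges as well as vertices. Hence G1 ≅ G2.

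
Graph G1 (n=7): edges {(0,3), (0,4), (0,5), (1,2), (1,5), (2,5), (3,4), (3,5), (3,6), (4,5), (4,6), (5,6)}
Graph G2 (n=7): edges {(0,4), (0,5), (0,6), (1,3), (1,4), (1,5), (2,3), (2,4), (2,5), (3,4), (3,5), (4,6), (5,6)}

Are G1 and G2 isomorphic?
No, not isomorphic

The graphs are NOT isomorphic.

Counting triangles (3-cliques): G1 has 8, G2 has 6.
Triangle count is an isomorphism invariant, so differing triangle counts rule out isomorphism.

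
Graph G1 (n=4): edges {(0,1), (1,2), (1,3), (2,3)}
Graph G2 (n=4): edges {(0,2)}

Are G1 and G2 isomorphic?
No, not isomorphic

The graphs are NOT isomorphic.

Connected components of G1: 1 component(s) with vertex sets [[0, 1, 2, 3]], sizes [4].
Connected components of G2: 3 component(s) with vertex sets [[1], [3], [0, 2]], sizes [1, 1, 2].
The number of connected components (and the multiset of component sizes) is an isomorphism invariant — an isomorphism maps each component of G1 bijectively onto a component of G2. Since G1 has 1 component(s) and G2 has 3, they cannot be isomorphic.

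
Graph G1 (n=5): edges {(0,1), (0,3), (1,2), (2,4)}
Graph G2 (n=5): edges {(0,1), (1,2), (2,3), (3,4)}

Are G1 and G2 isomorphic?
Yes, isomorphic

The graphs are isomorphic.
One valid mapping φ: V(G1) → V(G2): 0→1, 1→2, 2→3, 3→0, 4→4

Verify φ preserves adjacency — for each edge of G1, its image is an edge of G2:
  (0,1) → (φ(0),φ(1)) = (1,2) ∈ E(G2) ✓
  (0,3) → (φ(0),φ(3)) = (0,1) ∈ E(G2) ✓
  (1,2) → (φ(1),φ(2)) = (2,3) ∈ E(G2) ✓
  (2,4) → (φ(2),φ(4)) = (3,4) ∈ E(G2) ✓
All 4 edges of G1 map to edges of G2, and |E(G1)| = |E(G2)| = 4, so φ is a bijection on edges as well as vertices. Hence G1 ≅ G2.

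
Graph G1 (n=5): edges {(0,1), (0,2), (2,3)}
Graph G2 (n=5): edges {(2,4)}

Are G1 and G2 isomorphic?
No, not isomorphic

The graphs are NOT isomorphic.

Connected components of G1: 2 component(s) with vertex sets [[4], [0, 1, 2, 3]], sizes [1, 4].
Connected components of G2: 4 component(s) with vertex sets [[0], [1], [3], [2, 4]], sizes [1, 1, 1, 2].
The number of connected components (and the multiset of component sizes) is an isomorphism invariant — an isomorphism maps each component of G1 bijectively onto a component of G2. Since G1 has 2 component(s) and G2 has 4, they cannot be isomorphic.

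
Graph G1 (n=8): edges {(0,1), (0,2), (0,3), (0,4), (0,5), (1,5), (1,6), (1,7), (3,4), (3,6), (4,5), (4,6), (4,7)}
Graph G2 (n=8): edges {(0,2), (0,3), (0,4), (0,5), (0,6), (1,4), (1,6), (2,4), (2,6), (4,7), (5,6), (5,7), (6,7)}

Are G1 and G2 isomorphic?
Yes, isomorphic

The graphs are isomorphic.
One valid mapping φ: V(G1) → V(G2): 0→0, 1→4, 2→3, 3→5, 4→6, 5→2, 6→7, 7→1

Verify φ preserves adjacency — for each edge of G1, its image is an edge of G2:
  (0,1) → (φ(0),φ(1)) = (0,4) ∈ E(G2) ✓
  (0,2) → (φ(0),φ(2)) = (0,3) ∈ E(G2) ✓
  (0,3) → (φ(0),φ(3)) = (0,5) ∈ E(G2) ✓
  (0,4) → (φ(0),φ(4)) = (0,6) ∈ E(G2) ✓
  (0,5) → (φ(0),φ(5)) = (0,2) ∈ E(G2) ✓
  (1,5) → (φ(1),φ(5)) = (2,4) ∈ E(G2) ✓
  (1,6) → (φ(1),φ(6)) = (4,7) ∈ E(G2) ✓
  (1,7) → (φ(1),φ(7)) = (1,4) ∈ E(G2) ✓
  (3,4) → (φ(3),φ(4)) = (5,6) ∈ E(G2) ✓
  (3,6) → (φ(3),φ(6)) = (5,7) ∈ E(G2) ✓
  (4,5) → (φ(4),φ(5)) = (2,6) ∈ E(G2) ✓
  (4,6) → (φ(4),φ(6)) = (6,7) ∈ E(G2) ✓
  (4,7) → (φ(4),φ(7)) = (1,6) ∈ E(G2) ✓
All 13 edges of G1 map to edges of G2, and |E(G1)| = |E(G2)| = 13, so φ is a bijection on edges as well as vertices. Hence G1 ≅ G2.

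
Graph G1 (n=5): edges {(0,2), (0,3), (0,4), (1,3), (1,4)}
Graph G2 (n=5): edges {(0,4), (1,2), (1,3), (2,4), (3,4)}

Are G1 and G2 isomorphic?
Yes, isomorphic

The graphs are isomorphic.
One valid mapping φ: V(G1) → V(G2): 0→4, 1→1, 2→0, 3→3, 4→2

Verify φ preserves adjacency — for each edge of G1, its image is an edge of G2:
  (0,2) → (φ(0),φ(2)) = (0,4) ∈ E(G2) ✓
  (0,3) → (φ(0),φ(3)) = (3,4) ∈ E(G2) ✓
  (0,4) → (φ(0),φ(4)) = (2,4) ∈ E(G2) ✓
  (1,3) → (φ(1),φ(3)) = (1,3) ∈ E(G2) ✓
  (1,4) → (φ(1),φ(4)) = (1,2) ∈ E(G2) ✓
All 5 edges of G1 map to edges of G2, and |E(G1)| = |E(G2)| = 5, so φ is a bijection on edges as well as vertices. Hence G1 ≅ G2.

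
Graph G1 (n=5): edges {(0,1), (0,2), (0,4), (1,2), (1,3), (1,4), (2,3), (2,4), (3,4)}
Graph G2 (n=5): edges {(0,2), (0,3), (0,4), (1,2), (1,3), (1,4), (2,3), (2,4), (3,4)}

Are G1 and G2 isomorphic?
Yes, isomorphic

The graphs are isomorphic.
One valid mapping φ: V(G1) → V(G2): 0→1, 1→3, 2→2, 3→0, 4→4

Verify φ preserves adjacency — for each edge of G1, its image is an edge of G2:
  (0,1) → (φ(0),φ(1)) = (1,3) ∈ E(G2) ✓
  (0,2) → (φ(0),φ(2)) = (1,2) ∈ E(G2) ✓
  (0,4) → (φ(0),φ(4)) = (1,4) ∈ E(G2) ✓
  (1,2) → (φ(1),φ(2)) = (2,3) ∈ E(G2) ✓
  (1,3) → (φ(1),φ(3)) = (0,3) ∈ E(G2) ✓
  (1,4) → (φ(1),φ(4)) = (3,4) ∈ E(G2) ✓
  (2,3) → (φ(2),φ(3)) = (0,2) ∈ E(G2) ✓
  (2,4) → (φ(2),φ(4)) = (2,4) ∈ E(G2) ✓
  (3,4) → (φ(3),φ(4)) = (0,4) ∈ E(G2) ✓
All 9 edges of G1 map to edges of G2, and |E(G1)| = |E(G2)| = 9, so φ is a bijection on edges as well as vertices. Hence G1 ≅ G2.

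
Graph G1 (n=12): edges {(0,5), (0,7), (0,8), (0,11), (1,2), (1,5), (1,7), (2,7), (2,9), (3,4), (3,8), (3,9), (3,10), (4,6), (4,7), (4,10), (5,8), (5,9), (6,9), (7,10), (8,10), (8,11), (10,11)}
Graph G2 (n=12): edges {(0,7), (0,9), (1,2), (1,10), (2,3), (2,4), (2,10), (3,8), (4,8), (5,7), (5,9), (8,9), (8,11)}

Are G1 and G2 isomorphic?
No, not isomorphic

The graphs are NOT isomorphic.

Connected components of G1: 1 component(s) with vertex sets [[0, 1, 2, 3, 4, 5, 6, 7, 8, 9, 10, 11]], sizes [12].
Connected components of G2: 2 component(s) with vertex sets [[6], [0, 1, 2, 3, 4, 5, 7, 8, 9, 10, 11]], sizes [1, 11].
The number of connected components (and the multiset of component sizes) is an isomorphism invariant — an isomorphism maps each component of G1 bijectively onto a component of G2. Since G1 has 1 component(s) and G2 has 2, they cannot be isomorphic.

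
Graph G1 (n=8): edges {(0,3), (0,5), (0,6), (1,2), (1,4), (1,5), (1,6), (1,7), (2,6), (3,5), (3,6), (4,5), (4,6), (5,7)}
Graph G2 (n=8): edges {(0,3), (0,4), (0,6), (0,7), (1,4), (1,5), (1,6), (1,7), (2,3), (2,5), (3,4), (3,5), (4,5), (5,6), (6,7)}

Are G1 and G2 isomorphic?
No, not isomorphic

The graphs are NOT isomorphic.

Degrees in G1: deg(0)=3, deg(1)=5, deg(2)=2, deg(3)=3, deg(4)=3, deg(5)=5, deg(6)=5, deg(7)=2.
Sorted degree sequence of G1: [5, 5, 5, 3, 3, 3, 2, 2].
Degrees in G2: deg(0)=4, deg(1)=4, deg(2)=2, deg(3)=4, deg(4)=4, deg(5)=5, deg(6)=4, deg(7)=3.
Sorted degree sequence of G2: [5, 4, 4, 4, 4, 4, 3, 2].
The (sorted) degree sequence is an isomorphism invariant, so since G1 and G2 have different degree sequences they cannot be isomorphic.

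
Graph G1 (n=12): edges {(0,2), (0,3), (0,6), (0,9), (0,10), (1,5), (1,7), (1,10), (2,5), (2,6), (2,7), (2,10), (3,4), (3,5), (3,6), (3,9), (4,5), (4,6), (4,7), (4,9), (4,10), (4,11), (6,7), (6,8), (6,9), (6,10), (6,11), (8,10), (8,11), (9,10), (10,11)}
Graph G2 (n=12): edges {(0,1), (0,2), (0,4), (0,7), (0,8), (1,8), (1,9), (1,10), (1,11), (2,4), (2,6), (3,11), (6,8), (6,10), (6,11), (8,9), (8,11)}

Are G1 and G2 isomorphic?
No, not isomorphic

The graphs are NOT isomorphic.

Connected components of G1: 1 component(s) with vertex sets [[0, 1, 2, 3, 4, 5, 6, 7, 8, 9, 10, 11]], sizes [12].
Connected components of G2: 2 component(s) with vertex sets [[5], [0, 1, 2, 3, 4, 6, 7, 8, 9, 10, 11]], sizes [1, 11].
The number of connected components (and the multiset of component sizes) is an isomorphism invariant — an isomorphism maps each component of G1 bijectively onto a component of G2. Since G1 has 1 component(s) and G2 has 2, they cannot be isomorphic.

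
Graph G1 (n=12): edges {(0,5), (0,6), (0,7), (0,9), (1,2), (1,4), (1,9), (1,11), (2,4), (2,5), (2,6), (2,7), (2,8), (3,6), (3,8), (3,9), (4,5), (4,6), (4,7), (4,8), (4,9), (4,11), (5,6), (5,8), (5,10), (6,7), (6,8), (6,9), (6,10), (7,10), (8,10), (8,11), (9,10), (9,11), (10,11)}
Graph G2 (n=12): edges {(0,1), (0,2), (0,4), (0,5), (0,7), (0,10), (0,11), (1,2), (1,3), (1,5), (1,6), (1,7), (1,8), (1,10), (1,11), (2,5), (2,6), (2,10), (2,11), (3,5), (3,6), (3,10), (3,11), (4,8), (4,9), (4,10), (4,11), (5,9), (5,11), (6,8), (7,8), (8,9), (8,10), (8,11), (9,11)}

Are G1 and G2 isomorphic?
Yes, isomorphic

The graphs are isomorphic.
One valid mapping φ: V(G1) → V(G2): 0→6, 1→9, 2→5, 3→7, 4→11, 5→2, 6→1, 7→3, 8→0, 9→8, 10→10, 11→4

Verify φ preserves adjacency — for each edge of G1, its image is an edge of G2:
  (0,5) → (φ(0),φ(5)) = (2,6) ∈ E(G2) ✓
  (0,6) → (φ(0),φ(6)) = (1,6) ∈ E(G2) ✓
  (0,7) → (φ(0),φ(7)) = (3,6) ∈ E(G2) ✓
  (0,9) → (φ(0),φ(9)) = (6,8) ∈ E(G2) ✓
  (1,2) → (φ(1),φ(2)) = (5,9) ∈ E(G2) ✓
  (1,4) → (φ(1),φ(4)) = (9,11) ∈ E(G2) ✓
  (1,9) → (φ(1),φ(9)) = (8,9) ∈ E(G2) ✓
  (1,11) → (φ(1),φ(11)) = (4,9) ∈ E(G2) ✓
  (2,4) → (φ(2),φ(4)) = (5,11) ∈ E(G2) ✓
  (2,5) → (φ(2),φ(5)) = (2,5) ∈ E(G2) ✓
  (2,6) → (φ(2),φ(6)) = (1,5) ∈ E(G2) ✓
  (2,7) → (φ(2),φ(7)) = (3,5) ∈ E(G2) ✓
  (2,8) → (φ(2),φ(8)) = (0,5) ∈ E(G2) ✓
  (3,6) → (φ(3),φ(6)) = (1,7) ∈ E(G2) ✓
  (3,8) → (φ(3),φ(8)) = (0,7) ∈ E(G2) ✓
  (3,9) → (φ(3),φ(9)) = (7,8) ∈ E(G2) ✓
  (4,5) → (φ(4),φ(5)) = (2,11) ∈ E(G2) ✓
  (4,6) → (φ(4),φ(6)) = (1,11) ∈ E(G2) ✓
  (4,7) → (φ(4),φ(7)) = (3,11) ∈ E(G2) ✓
  (4,8) → (φ(4),φ(8)) = (0,11) ∈ E(G2) ✓
  (4,9) → (φ(4),φ(9)) = (8,11) ∈ E(G2) ✓
  (4,11) → (φ(4),φ(11)) = (4,11) ∈ E(G2) ✓
  (5,6) → (φ(5),φ(6)) = (1,2) ∈ E(G2) ✓
  (5,8) → (φ(5),φ(8)) = (0,2) ∈ E(G2) ✓
  (5,10) → (φ(5),φ(10)) = (2,10) ∈ E(G2) ✓
  (6,7) → (φ(6),φ(7)) = (1,3) ∈ E(G2) ✓
  (6,8) → (φ(6),φ(8)) = (0,1) ∈ E(G2) ✓
  (6,9) → (φ(6),φ(9)) = (1,8) ∈ E(G2) ✓
  (6,10) → (φ(6),φ(10)) = (1,10) ∈ E(G2) ✓
  (7,10) → (φ(7),φ(10)) = (3,10) ∈ E(G2) ✓
  (8,10) → (φ(8),φ(10)) = (0,10) ∈ E(G2) ✓
  (8,11) → (φ(8),φ(11)) = (0,4) ∈ E(G2) ✓
  (9,10) → (φ(9),φ(10)) = (8,10) ∈ E(G2) ✓
  (9,11) → (φ(9),φ(11)) = (4,8) ∈ E(G2) ✓
  (10,11) → (φ(10),φ(11)) = (4,10) ∈ E(G2) ✓
All 35 edges of G1 map to edges of G2, and |E(G1)| = |E(G2)| = 35, so φ is a bijection on edges as well as vertices. Hence G1 ≅ G2.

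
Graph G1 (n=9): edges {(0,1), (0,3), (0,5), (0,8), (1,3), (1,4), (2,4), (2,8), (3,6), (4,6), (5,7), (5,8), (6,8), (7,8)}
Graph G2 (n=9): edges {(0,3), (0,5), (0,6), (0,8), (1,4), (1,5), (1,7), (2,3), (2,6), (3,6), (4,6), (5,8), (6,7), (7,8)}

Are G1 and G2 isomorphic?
Yes, isomorphic

The graphs are isomorphic.
One valid mapping φ: V(G1) → V(G2): 0→0, 1→5, 2→4, 3→8, 4→1, 5→3, 6→7, 7→2, 8→6

Verify φ preserves adjacency — for each edge of G1, its image is an edge of G2:
  (0,1) → (φ(0),φ(1)) = (0,5) ∈ E(G2) ✓
  (0,3) → (φ(0),φ(3)) = (0,8) ∈ E(G2) ✓
  (0,5) → (φ(0),φ(5)) = (0,3) ∈ E(G2) ✓
  (0,8) → (φ(0),φ(8)) = (0,6) ∈ E(G2) ✓
  (1,3) → (φ(1),φ(3)) = (5,8) ∈ E(G2) ✓
  (1,4) → (φ(1),φ(4)) = (1,5) ∈ E(G2) ✓
  (2,4) → (φ(2),φ(4)) = (1,4) ∈ E(G2) ✓
  (2,8) → (φ(2),φ(8)) = (4,6) ∈ E(G2) ✓
  (3,6) → (φ(3),φ(6)) = (7,8) ∈ E(G2) ✓
  (4,6) → (φ(4),φ(6)) = (1,7) ∈ E(G2) ✓
  (5,7) → (φ(5),φ(7)) = (2,3) ∈ E(G2) ✓
  (5,8) → (φ(5),φ(8)) = (3,6) ∈ E(G2) ✓
  (6,8) → (φ(6),φ(8)) = (6,7) ∈ E(G2) ✓
  (7,8) → (φ(7),φ(8)) = (2,6) ∈ E(G2) ✓
All 14 edges of G1 map to edges of G2, and |E(G1)| = |E(G2)| = 14, so φ is a bijection on edges as well as vertices. Hence G1 ≅ G2.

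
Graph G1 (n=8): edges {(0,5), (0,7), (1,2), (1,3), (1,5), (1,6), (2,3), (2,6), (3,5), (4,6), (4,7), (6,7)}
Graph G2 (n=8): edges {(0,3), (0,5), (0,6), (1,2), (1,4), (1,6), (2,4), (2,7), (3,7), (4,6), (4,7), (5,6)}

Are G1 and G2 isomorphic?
Yes, isomorphic

The graphs are isomorphic.
One valid mapping φ: V(G1) → V(G2): 0→3, 1→4, 2→1, 3→2, 4→5, 5→7, 6→6, 7→0

Verify φ preserves adjacency — for each edge of G1, its image is an edge of G2:
  (0,5) → (φ(0),φ(5)) = (3,7) ∈ E(G2) ✓
  (0,7) → (φ(0),φ(7)) = (0,3) ∈ E(G2) ✓
  (1,2) → (φ(1),φ(2)) = (1,4) ∈ E(G2) ✓
  (1,3) → (φ(1),φ(3)) = (2,4) ∈ E(G2) ✓
  (1,5) → (φ(1),φ(5)) = (4,7) ∈ E(G2) ✓
  (1,6) → (φ(1),φ(6)) = (4,6) ∈ E(G2) ✓
  (2,3) → (φ(2),φ(3)) = (1,2) ∈ E(G2) ✓
  (2,6) → (φ(2),φ(6)) = (1,6) ∈ E(G2) ✓
  (3,5) → (φ(3),φ(5)) = (2,7) ∈ E(G2) ✓
  (4,6) → (φ(4),φ(6)) = (5,6) ∈ E(G2) ✓
  (4,7) → (φ(4),φ(7)) = (0,5) ∈ E(G2) ✓
  (6,7) → (φ(6),φ(7)) = (0,6) ∈ E(G2) ✓
All 12 edges of G1 map to edges of G2, and |E(G1)| = |E(G2)| = 12, so φ is a bijection on edges as well as vertices. Hence G1 ≅ G2.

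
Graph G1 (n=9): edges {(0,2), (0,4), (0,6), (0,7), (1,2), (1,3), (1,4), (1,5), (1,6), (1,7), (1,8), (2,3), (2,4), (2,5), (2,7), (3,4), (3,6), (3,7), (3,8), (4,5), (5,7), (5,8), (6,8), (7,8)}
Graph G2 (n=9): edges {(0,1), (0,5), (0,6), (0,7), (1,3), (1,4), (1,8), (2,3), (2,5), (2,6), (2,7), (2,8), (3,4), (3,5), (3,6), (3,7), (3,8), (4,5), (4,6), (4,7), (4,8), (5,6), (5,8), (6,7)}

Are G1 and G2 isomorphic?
Yes, isomorphic

The graphs are isomorphic.
One valid mapping φ: V(G1) → V(G2): 0→0, 1→3, 2→6, 3→4, 4→7, 5→2, 6→1, 7→5, 8→8

Verify φ preserves adjacency — for each edge of G1, its image is an edge of G2:
  (0,2) → (φ(0),φ(2)) = (0,6) ∈ E(G2) ✓
  (0,4) → (φ(0),φ(4)) = (0,7) ∈ E(G2) ✓
  (0,6) → (φ(0),φ(6)) = (0,1) ∈ E(G2) ✓
  (0,7) → (φ(0),φ(7)) = (0,5) ∈ E(G2) ✓
  (1,2) → (φ(1),φ(2)) = (3,6) ∈ E(G2) ✓
  (1,3) → (φ(1),φ(3)) = (3,4) ∈ E(G2) ✓
  (1,4) → (φ(1),φ(4)) = (3,7) ∈ E(G2) ✓
  (1,5) → (φ(1),φ(5)) = (2,3) ∈ E(G2) ✓
  (1,6) → (φ(1),φ(6)) = (1,3) ∈ E(G2) ✓
  (1,7) → (φ(1),φ(7)) = (3,5) ∈ E(G2) ✓
  (1,8) → (φ(1),φ(8)) = (3,8) ∈ E(G2) ✓
  (2,3) → (φ(2),φ(3)) = (4,6) ∈ E(G2) ✓
  (2,4) → (φ(2),φ(4)) = (6,7) ∈ E(G2) ✓
  (2,5) → (φ(2),φ(5)) = (2,6) ∈ E(G2) ✓
  (2,7) → (φ(2),φ(7)) = (5,6) ∈ E(G2) ✓
  (3,4) → (φ(3),φ(4)) = (4,7) ∈ E(G2) ✓
  (3,6) → (φ(3),φ(6)) = (1,4) ∈ E(G2) ✓
  (3,7) → (φ(3),φ(7)) = (4,5) ∈ E(G2) ✓
  (3,8) → (φ(3),φ(8)) = (4,8) ∈ E(G2) ✓
  (4,5) → (φ(4),φ(5)) = (2,7) ∈ E(G2) ✓
  (5,7) → (φ(5),φ(7)) = (2,5) ∈ E(G2) ✓
  (5,8) → (φ(5),φ(8)) = (2,8) ∈ E(G2) ✓
  (6,8) → (φ(6),φ(8)) = (1,8) ∈ E(G2) ✓
  (7,8) → (φ(7),φ(8)) = (5,8) ∈ E(G2) ✓
All 24 edges of G1 map to edges of G2, and |E(G1)| = |E(G2)| = 24, so φ is a bijection on edges as well as vertices. Hence G1 ≅ G2.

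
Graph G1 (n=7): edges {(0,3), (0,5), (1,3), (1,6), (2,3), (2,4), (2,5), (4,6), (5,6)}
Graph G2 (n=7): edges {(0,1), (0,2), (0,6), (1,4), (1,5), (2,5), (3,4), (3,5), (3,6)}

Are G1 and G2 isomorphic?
Yes, isomorphic

The graphs are isomorphic.
One valid mapping φ: V(G1) → V(G2): 0→2, 1→6, 2→1, 3→0, 4→4, 5→5, 6→3

Verify φ preserves adjacency — for each edge of G1, its image is an edge of G2:
  (0,3) → (φ(0),φ(3)) = (0,2) ∈ E(G2) ✓
  (0,5) → (φ(0),φ(5)) = (2,5) ∈ E(G2) ✓
  (1,3) → (φ(1),φ(3)) = (0,6) ∈ E(G2) ✓
  (1,6) → (φ(1),φ(6)) = (3,6) ∈ E(G2) ✓
  (2,3) → (φ(2),φ(3)) = (0,1) ∈ E(G2) ✓
  (2,4) → (φ(2),φ(4)) = (1,4) ∈ E(G2) ✓
  (2,5) → (φ(2),φ(5)) = (1,5) ∈ E(G2) ✓
  (4,6) → (φ(4),φ(6)) = (3,4) ∈ E(G2) ✓
  (5,6) → (φ(5),φ(6)) = (3,5) ∈ E(G2) ✓
All 9 edges of G1 map to edges of G2, and |E(G1)| = |E(G2)| = 9, so φ is a bijection on edges as well as vertices. Hence G1 ≅ G2.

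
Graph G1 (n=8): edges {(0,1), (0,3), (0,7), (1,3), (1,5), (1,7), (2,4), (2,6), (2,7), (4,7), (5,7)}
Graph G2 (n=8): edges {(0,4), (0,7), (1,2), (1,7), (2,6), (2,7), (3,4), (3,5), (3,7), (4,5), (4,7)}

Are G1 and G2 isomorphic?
Yes, isomorphic

The graphs are isomorphic.
One valid mapping φ: V(G1) → V(G2): 0→3, 1→4, 2→2, 3→5, 4→1, 5→0, 6→6, 7→7

Verify φ preserves adjacency — for each edge of G1, its image is an edge of G2:
  (0,1) → (φ(0),φ(1)) = (3,4) ∈ E(G2) ✓
  (0,3) → (φ(0),φ(3)) = (3,5) ∈ E(G2) ✓
  (0,7) → (φ(0),φ(7)) = (3,7) ∈ E(G2) ✓
  (1,3) → (φ(1),φ(3)) = (4,5) ∈ E(G2) ✓
  (1,5) → (φ(1),φ(5)) = (0,4) ∈ E(G2) ✓
  (1,7) → (φ(1),φ(7)) = (4,7) ∈ E(G2) ✓
  (2,4) → (φ(2),φ(4)) = (1,2) ∈ E(G2) ✓
  (2,6) → (φ(2),φ(6)) = (2,6) ∈ E(G2) ✓
  (2,7) → (φ(2),φ(7)) = (2,7) ∈ E(G2) ✓
  (4,7) → (φ(4),φ(7)) = (1,7) ∈ E(G2) ✓
  (5,7) → (φ(5),φ(7)) = (0,7) ∈ E(G2) ✓
All 11 edges of G1 map to edges of G2, and |E(G1)| = |E(G2)| = 11, so φ is a bijection on edges as well as vertices. Hence G1 ≅ G2.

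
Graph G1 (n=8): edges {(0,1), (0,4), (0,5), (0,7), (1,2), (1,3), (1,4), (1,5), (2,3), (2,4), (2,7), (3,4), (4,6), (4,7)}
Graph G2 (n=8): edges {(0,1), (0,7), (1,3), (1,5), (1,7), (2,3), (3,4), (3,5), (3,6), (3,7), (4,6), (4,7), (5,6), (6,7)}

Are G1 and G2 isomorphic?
Yes, isomorphic

The graphs are isomorphic.
One valid mapping φ: V(G1) → V(G2): 0→1, 1→7, 2→6, 3→4, 4→3, 5→0, 6→2, 7→5

Verify φ preserves adjacency — for each edge of G1, its image is an edge of G2:
  (0,1) → (φ(0),φ(1)) = (1,7) ∈ E(G2) ✓
  (0,4) → (φ(0),φ(4)) = (1,3) ∈ E(G2) ✓
  (0,5) → (φ(0),φ(5)) = (0,1) ∈ E(G2) ✓
  (0,7) → (φ(0),φ(7)) = (1,5) ∈ E(G2) ✓
  (1,2) → (φ(1),φ(2)) = (6,7) ∈ E(G2) ✓
  (1,3) → (φ(1),φ(3)) = (4,7) ∈ E(G2) ✓
  (1,4) → (φ(1),φ(4)) = (3,7) ∈ E(G2) ✓
  (1,5) → (φ(1),φ(5)) = (0,7) ∈ E(G2) ✓
  (2,3) → (φ(2),φ(3)) = (4,6) ∈ E(G2) ✓
  (2,4) → (φ(2),φ(4)) = (3,6) ∈ E(G2) ✓
  (2,7) → (φ(2),φ(7)) = (5,6) ∈ E(G2) ✓
  (3,4) → (φ(3),φ(4)) = (3,4) ∈ E(G2) ✓
  (4,6) → (φ(4),φ(6)) = (2,3) ∈ E(G2) ✓
  (4,7) → (φ(4),φ(7)) = (3,5) ∈ E(G2) ✓
All 14 edges of G1 map to edges of G2, and |E(G1)| = |E(G2)| = 14, so φ is a bijection on edges as well as vertices. Hence G1 ≅ G2.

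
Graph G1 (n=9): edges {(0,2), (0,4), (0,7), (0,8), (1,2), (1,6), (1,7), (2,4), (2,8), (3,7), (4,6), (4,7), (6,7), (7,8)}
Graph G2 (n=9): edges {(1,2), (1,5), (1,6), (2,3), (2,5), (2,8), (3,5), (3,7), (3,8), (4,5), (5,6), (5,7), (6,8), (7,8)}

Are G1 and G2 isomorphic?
Yes, isomorphic

The graphs are isomorphic.
One valid mapping φ: V(G1) → V(G2): 0→3, 1→6, 2→8, 3→4, 4→2, 5→0, 6→1, 7→5, 8→7

Verify φ preserves adjacency — for each edge of G1, its image is an edge of G2:
  (0,2) → (φ(0),φ(2)) = (3,8) ∈ E(G2) ✓
  (0,4) → (φ(0),φ(4)) = (2,3) ∈ E(G2) ✓
  (0,7) → (φ(0),φ(7)) = (3,5) ∈ E(G2) ✓
  (0,8) → (φ(0),φ(8)) = (3,7) ∈ E(G2) ✓
  (1,2) → (φ(1),φ(2)) = (6,8) ∈ E(G2) ✓
  (1,6) → (φ(1),φ(6)) = (1,6) ∈ E(G2) ✓
  (1,7) → (φ(1),φ(7)) = (5,6) ∈ E(G2) ✓
  (2,4) → (φ(2),φ(4)) = (2,8) ∈ E(G2) ✓
  (2,8) → (φ(2),φ(8)) = (7,8) ∈ E(G2) ✓
  (3,7) → (φ(3),φ(7)) = (4,5) ∈ E(G2) ✓
  (4,6) → (φ(4),φ(6)) = (1,2) ∈ E(G2) ✓
  (4,7) → (φ(4),φ(7)) = (2,5) ∈ E(G2) ✓
  (6,7) → (φ(6),φ(7)) = (1,5) ∈ E(G2) ✓
  (7,8) → (φ(7),φ(8)) = (5,7) ∈ E(G2) ✓
All 14 edges of G1 map to edges of G2, and |E(G1)| = |E(G2)| = 14, so φ is a bijection on edges as well as vertices. Hence G1 ≅ G2.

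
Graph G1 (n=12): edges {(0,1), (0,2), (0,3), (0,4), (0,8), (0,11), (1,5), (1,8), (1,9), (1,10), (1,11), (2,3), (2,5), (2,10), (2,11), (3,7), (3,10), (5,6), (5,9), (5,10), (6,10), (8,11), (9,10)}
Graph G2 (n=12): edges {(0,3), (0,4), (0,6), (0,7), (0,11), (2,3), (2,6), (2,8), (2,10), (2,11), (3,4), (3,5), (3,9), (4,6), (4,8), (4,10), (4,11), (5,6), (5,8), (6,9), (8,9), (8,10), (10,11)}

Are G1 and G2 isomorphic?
No, not isomorphic

The graphs are NOT isomorphic.

Counting triangles (3-cliques): G1 has 13, G2 has 7.
Triangle count is an isomorphism invariant, so differing triangle counts rule out isomorphism.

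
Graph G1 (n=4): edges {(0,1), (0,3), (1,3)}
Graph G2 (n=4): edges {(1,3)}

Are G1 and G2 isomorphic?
No, not isomorphic

The graphs are NOT isomorphic.

Connected components of G1: 2 component(s) with vertex sets [[2], [0, 1, 3]], sizes [1, 3].
Connected components of G2: 3 component(s) with vertex sets [[0], [2], [1, 3]], sizes [1, 1, 2].
The number of connected components (and the multiset of component sizes) is an isomorphism invariant — an isomorphism maps each component of G1 bijectively onto a component of G2. Since G1 has 2 component(s) and G2 has 3, they cannot be isomorphic.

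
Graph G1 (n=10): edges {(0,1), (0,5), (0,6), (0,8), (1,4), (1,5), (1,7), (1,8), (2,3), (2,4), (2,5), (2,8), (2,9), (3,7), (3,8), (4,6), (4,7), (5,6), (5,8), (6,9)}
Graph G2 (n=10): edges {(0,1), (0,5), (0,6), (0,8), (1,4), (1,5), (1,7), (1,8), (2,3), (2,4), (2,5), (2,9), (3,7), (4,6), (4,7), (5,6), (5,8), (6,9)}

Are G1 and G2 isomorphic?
No, not isomorphic

The graphs are NOT isomorphic.

Counting edges: G1 has 20 edge(s); G2 has 18 edge(s).
Edge count is an isomorphism invariant (a bijection on vertices induces a bijection on edges), so differing edge counts rule out isomorphism.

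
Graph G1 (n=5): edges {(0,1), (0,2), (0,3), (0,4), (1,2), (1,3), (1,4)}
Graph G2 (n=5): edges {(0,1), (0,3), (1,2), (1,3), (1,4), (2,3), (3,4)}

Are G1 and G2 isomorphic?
Yes, isomorphic

The graphs are isomorphic.
One valid mapping φ: V(G1) → V(G2): 0→3, 1→1, 2→4, 3→0, 4→2

Verify φ preserves adjacency — for each edge of G1, its image is an edge of G2:
  (0,1) → (φ(0),φ(1)) = (1,3) ∈ E(G2) ✓
  (0,2) → (φ(0),φ(2)) = (3,4) ∈ E(G2) ✓
  (0,3) → (φ(0),φ(3)) = (0,3) ∈ E(G2) ✓
  (0,4) → (φ(0),φ(4)) = (2,3) ∈ E(G2) ✓
  (1,2) → (φ(1),φ(2)) = (1,4) ∈ E(G2) ✓
  (1,3) → (φ(1),φ(3)) = (0,1) ∈ E(G2) ✓
  (1,4) → (φ(1),φ(4)) = (1,2) ∈ E(G2) ✓
All 7 edges of G1 map to edges of G2, and |E(G1)| = |E(G2)| = 7, so φ is a bijection on edges as well as vertices. Hence G1 ≅ G2.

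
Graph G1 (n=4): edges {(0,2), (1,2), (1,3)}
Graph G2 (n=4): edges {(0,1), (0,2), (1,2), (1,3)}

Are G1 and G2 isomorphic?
No, not isomorphic

The graphs are NOT isomorphic.

Counting triangles (3-cliques): G1 has 0, G2 has 1.
Triangle count is an isomorphism invariant, so differing triangle counts rule out isomorphism.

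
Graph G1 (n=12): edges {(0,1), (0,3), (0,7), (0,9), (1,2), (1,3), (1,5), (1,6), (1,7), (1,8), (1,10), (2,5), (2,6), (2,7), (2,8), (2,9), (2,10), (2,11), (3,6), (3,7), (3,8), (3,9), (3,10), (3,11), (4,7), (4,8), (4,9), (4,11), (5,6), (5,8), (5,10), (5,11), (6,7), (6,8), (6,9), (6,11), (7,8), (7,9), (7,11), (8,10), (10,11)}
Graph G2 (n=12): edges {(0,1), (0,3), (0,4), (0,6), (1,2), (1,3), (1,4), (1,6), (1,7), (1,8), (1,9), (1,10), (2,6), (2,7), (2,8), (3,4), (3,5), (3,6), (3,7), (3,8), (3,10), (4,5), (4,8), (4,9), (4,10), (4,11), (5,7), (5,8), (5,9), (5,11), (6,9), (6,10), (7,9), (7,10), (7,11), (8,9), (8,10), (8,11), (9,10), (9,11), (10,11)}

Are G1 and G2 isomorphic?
Yes, isomorphic

The graphs are isomorphic.
One valid mapping φ: V(G1) → V(G2): 0→0, 1→4, 2→9, 3→3, 4→2, 5→11, 6→10, 7→1, 8→8, 9→6, 10→5, 11→7

Verify φ preserves adjacency — for each edge of G1, its image is an edge of G2:
  (0,1) → (φ(0),φ(1)) = (0,4) ∈ E(G2) ✓
  (0,3) → (φ(0),φ(3)) = (0,3) ∈ E(G2) ✓
  (0,7) → (φ(0),φ(7)) = (0,1) ∈ E(G2) ✓
  (0,9) → (φ(0),φ(9)) = (0,6) ∈ E(G2) ✓
  (1,2) → (φ(1),φ(2)) = (4,9) ∈ E(G2) ✓
  (1,3) → (φ(1),φ(3)) = (3,4) ∈ E(G2) ✓
  (1,5) → (φ(1),φ(5)) = (4,11) ∈ E(G2) ✓
  (1,6) → (φ(1),φ(6)) = (4,10) ∈ E(G2) ✓
  (1,7) → (φ(1),φ(7)) = (1,4) ∈ E(G2) ✓
  (1,8) → (φ(1),φ(8)) = (4,8) ∈ E(G2) ✓
  (1,10) → (φ(1),φ(10)) = (4,5) ∈ E(G2) ✓
  (2,5) → (φ(2),φ(5)) = (9,11) ∈ E(G2) ✓
  (2,6) → (φ(2),φ(6)) = (9,10) ∈ E(G2) ✓
  (2,7) → (φ(2),φ(7)) = (1,9) ∈ E(G2) ✓
  (2,8) → (φ(2),φ(8)) = (8,9) ∈ E(G2) ✓
  (2,9) → (φ(2),φ(9)) = (6,9) ∈ E(G2) ✓
  (2,10) → (φ(2),φ(10)) = (5,9) ∈ E(G2) ✓
  (2,11) → (φ(2),φ(11)) = (7,9) ∈ E(G2) ✓
  (3,6) → (φ(3),φ(6)) = (3,10) ∈ E(G2) ✓
  (3,7) → (φ(3),φ(7)) = (1,3) ∈ E(G2) ✓
  (3,8) → (φ(3),φ(8)) = (3,8) ∈ E(G2) ✓
  (3,9) → (φ(3),φ(9)) = (3,6) ∈ E(G2) ✓
  (3,10) → (φ(3),φ(10)) = (3,5) ∈ E(G2) ✓
  (3,11) → (φ(3),φ(11)) = (3,7) ∈ E(G2) ✓
  (4,7) → (φ(4),φ(7)) = (1,2) ∈ E(G2) ✓
  (4,8) → (φ(4),φ(8)) = (2,8) ∈ E(G2) ✓
  (4,9) → (φ(4),φ(9)) = (2,6) ∈ E(G2) ✓
  (4,11) → (φ(4),φ(11)) = (2,7) ∈ E(G2) ✓
  (5,6) → (φ(5),φ(6)) = (10,11) ∈ E(G2) ✓
  (5,8) → (φ(5),φ(8)) = (8,11) ∈ E(G2) ✓
  (5,10) → (φ(5),φ(10)) = (5,11) ∈ E(G2) ✓
  (5,11) → (φ(5),φ(11)) = (7,11) ∈ E(G2) ✓
  (6,7) → (φ(6),φ(7)) = (1,10) ∈ E(G2) ✓
  (6,8) → (φ(6),φ(8)) = (8,10) ∈ E(G2) ✓
  (6,9) → (φ(6),φ(9)) = (6,10) ∈ E(G2) ✓
  (6,11) → (φ(6),φ(11)) = (7,10) ∈ E(G2) ✓
  (7,8) → (φ(7),φ(8)) = (1,8) ∈ E(G2) ✓
  (7,9) → (φ(7),φ(9)) = (1,6) ∈ E(G2) ✓
  (7,11) → (φ(7),φ(11)) = (1,7) ∈ E(G2) ✓
  (8,10) → (φ(8),φ(10)) = (5,8) ∈ E(G2) ✓
  (10,11) → (φ(10),φ(11)) = (5,7) ∈ E(G2) ✓
All 41 edges of G1 map to edges of G2, and |E(G1)| = |E(G2)| = 41, so φ is a bijection on edges as well as vertices. Hence G1 ≅ G2.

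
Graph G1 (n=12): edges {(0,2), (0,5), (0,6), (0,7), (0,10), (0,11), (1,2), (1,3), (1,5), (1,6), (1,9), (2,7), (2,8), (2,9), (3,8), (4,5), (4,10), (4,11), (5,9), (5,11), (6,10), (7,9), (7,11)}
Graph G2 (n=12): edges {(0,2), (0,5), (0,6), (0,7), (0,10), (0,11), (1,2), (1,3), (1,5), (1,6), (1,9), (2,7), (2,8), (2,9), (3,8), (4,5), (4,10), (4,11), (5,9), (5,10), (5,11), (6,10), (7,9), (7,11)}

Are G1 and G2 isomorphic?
No, not isomorphic

The graphs are NOT isomorphic.

Counting edges: G1 has 23 edge(s); G2 has 24 edge(s).
Edge count is an isomorphism invariant (a bijection on vertices induces a bijection on edges), so differing edge counts rule out isomorphism.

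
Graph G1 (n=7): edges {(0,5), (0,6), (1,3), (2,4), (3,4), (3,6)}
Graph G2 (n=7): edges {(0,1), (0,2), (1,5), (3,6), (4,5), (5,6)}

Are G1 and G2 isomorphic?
Yes, isomorphic

The graphs are isomorphic.
One valid mapping φ: V(G1) → V(G2): 0→0, 1→4, 2→3, 3→5, 4→6, 5→2, 6→1

Verify φ preserves adjacency — for each edge of G1, its image is an edge of G2:
  (0,5) → (φ(0),φ(5)) = (0,2) ∈ E(G2) ✓
  (0,6) → (φ(0),φ(6)) = (0,1) ∈ E(G2) ✓
  (1,3) → (φ(1),φ(3)) = (4,5) ∈ E(G2) ✓
  (2,4) → (φ(2),φ(4)) = (3,6) ∈ E(G2) ✓
  (3,4) → (φ(3),φ(4)) = (5,6) ∈ E(G2) ✓
  (3,6) → (φ(3),φ(6)) = (1,5) ∈ E(G2) ✓
All 6 edges of G1 map to edges of G2, and |E(G1)| = |E(G2)| = 6, so φ is a bijection on edges as well as vertices. Hence G1 ≅ G2.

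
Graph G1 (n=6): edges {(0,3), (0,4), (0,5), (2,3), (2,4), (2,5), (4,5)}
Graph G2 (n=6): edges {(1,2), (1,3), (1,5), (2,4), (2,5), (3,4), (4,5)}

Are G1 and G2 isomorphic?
Yes, isomorphic

The graphs are isomorphic.
One valid mapping φ: V(G1) → V(G2): 0→1, 1→0, 2→4, 3→3, 4→2, 5→5

Verify φ preserves adjacency — for each edge of G1, its image is an edge of G2:
  (0,3) → (φ(0),φ(3)) = (1,3) ∈ E(G2) ✓
  (0,4) → (φ(0),φ(4)) = (1,2) ∈ E(G2) ✓
  (0,5) → (φ(0),φ(5)) = (1,5) ∈ E(G2) ✓
  (2,3) → (φ(2),φ(3)) = (3,4) ∈ E(G2) ✓
  (2,4) → (φ(2),φ(4)) = (2,4) ∈ E(G2) ✓
  (2,5) → (φ(2),φ(5)) = (4,5) ∈ E(G2) ✓
  (4,5) → (φ(4),φ(5)) = (2,5) ∈ E(G2) ✓
All 7 edges of G1 map to edges of G2, and |E(G1)| = |E(G2)| = 7, so φ is a bijection on edges as well as vertices. Hence G1 ≅ G2.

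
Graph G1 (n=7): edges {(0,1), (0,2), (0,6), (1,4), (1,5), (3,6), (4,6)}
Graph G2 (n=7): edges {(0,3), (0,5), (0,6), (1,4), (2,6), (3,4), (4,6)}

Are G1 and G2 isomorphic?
Yes, isomorphic

The graphs are isomorphic.
One valid mapping φ: V(G1) → V(G2): 0→6, 1→0, 2→2, 3→1, 4→3, 5→5, 6→4

Verify φ preserves adjacency — for each edge of G1, its image is an edge of G2:
  (0,1) → (φ(0),φ(1)) = (0,6) ∈ E(G2) ✓
  (0,2) → (φ(0),φ(2)) = (2,6) ∈ E(G2) ✓
  (0,6) → (φ(0),φ(6)) = (4,6) ∈ E(G2) ✓
  (1,4) → (φ(1),φ(4)) = (0,3) ∈ E(G2) ✓
  (1,5) → (φ(1),φ(5)) = (0,5) ∈ E(G2) ✓
  (3,6) → (φ(3),φ(6)) = (1,4) ∈ E(G2) ✓
  (4,6) → (φ(4),φ(6)) = (3,4) ∈ E(G2) ✓
All 7 edges of G1 map to edges of G2, and |E(G1)| = |E(G2)| = 7, so φ is a bijection on edges as well as vertices. Hence G1 ≅ G2.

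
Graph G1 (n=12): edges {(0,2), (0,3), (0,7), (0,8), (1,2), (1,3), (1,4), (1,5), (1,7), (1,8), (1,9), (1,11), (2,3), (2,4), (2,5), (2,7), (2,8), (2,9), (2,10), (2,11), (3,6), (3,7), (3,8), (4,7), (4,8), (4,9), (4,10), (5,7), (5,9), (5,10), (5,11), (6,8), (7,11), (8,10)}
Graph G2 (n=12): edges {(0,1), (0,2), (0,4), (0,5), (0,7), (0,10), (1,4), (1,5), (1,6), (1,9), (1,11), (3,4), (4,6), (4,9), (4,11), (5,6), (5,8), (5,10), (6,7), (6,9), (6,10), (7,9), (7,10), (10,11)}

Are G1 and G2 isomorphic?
No, not isomorphic

The graphs are NOT isomorphic.

Degrees in G1: deg(0)=4, deg(1)=8, deg(2)=10, deg(3)=6, deg(4)=6, deg(5)=6, deg(6)=2, deg(7)=7, deg(8)=7, deg(9)=4, deg(10)=4, deg(11)=4.
Sorted degree sequence of G1: [10, 8, 7, 7, 6, 6, 6, 4, 4, 4, 4, 2].
Degrees in G2: deg(0)=6, deg(1)=6, deg(2)=1, deg(3)=1, deg(4)=6, deg(5)=5, deg(6)=6, deg(7)=4, deg(8)=1, deg(9)=4, deg(10)=5, deg(11)=3.
Sorted degree sequence of G2: [6, 6, 6, 6, 5, 5, 4, 4, 3, 1, 1, 1].
The (sorted) degree sequence is an isomorphism invariant, so since G1 and G2 have different degree sequences they cannot be isomorphic.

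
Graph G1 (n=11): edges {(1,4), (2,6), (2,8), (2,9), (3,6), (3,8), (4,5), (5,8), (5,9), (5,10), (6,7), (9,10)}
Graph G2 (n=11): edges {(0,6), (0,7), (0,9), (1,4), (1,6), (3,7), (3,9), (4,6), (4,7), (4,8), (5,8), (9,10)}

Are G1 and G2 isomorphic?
Yes, isomorphic

The graphs are isomorphic.
One valid mapping φ: V(G1) → V(G2): 0→2, 1→5, 2→0, 3→3, 4→8, 5→4, 6→9, 7→10, 8→7, 9→6, 10→1

Verify φ preserves adjacency — for each edge of G1, its image is an edge of G2:
  (1,4) → (φ(1),φ(4)) = (5,8) ∈ E(G2) ✓
  (2,6) → (φ(2),φ(6)) = (0,9) ∈ E(G2) ✓
  (2,8) → (φ(2),φ(8)) = (0,7) ∈ E(G2) ✓
  (2,9) → (φ(2),φ(9)) = (0,6) ∈ E(G2) ✓
  (3,6) → (φ(3),φ(6)) = (3,9) ∈ E(G2) ✓
  (3,8) → (φ(3),φ(8)) = (3,7) ∈ E(G2) ✓
  (4,5) → (φ(4),φ(5)) = (4,8) ∈ E(G2) ✓
  (5,8) → (φ(5),φ(8)) = (4,7) ∈ E(G2) ✓
  (5,9) → (φ(5),φ(9)) = (4,6) ∈ E(G2) ✓
  (5,10) → (φ(5),φ(10)) = (1,4) ∈ E(G2) ✓
  (6,7) → (φ(6),φ(7)) = (9,10) ∈ E(G2) ✓
  (9,10) → (φ(9),φ(10)) = (1,6) ∈ E(G2) ✓
All 12 edges of G1 map to edges of G2, and |E(G1)| = |E(G2)| = 12, so φ is a bijection on edges as well as vertices. Hence G1 ≅ G2.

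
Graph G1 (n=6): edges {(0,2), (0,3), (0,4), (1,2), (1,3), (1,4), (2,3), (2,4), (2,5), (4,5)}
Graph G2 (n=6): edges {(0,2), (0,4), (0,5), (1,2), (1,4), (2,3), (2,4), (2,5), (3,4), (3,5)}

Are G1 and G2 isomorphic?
Yes, isomorphic

The graphs are isomorphic.
One valid mapping φ: V(G1) → V(G2): 0→3, 1→0, 2→2, 3→5, 4→4, 5→1

Verify φ preserves adjacency — for each edge of G1, its image is an edge of G2:
  (0,2) → (φ(0),φ(2)) = (2,3) ∈ E(G2) ✓
  (0,3) → (φ(0),φ(3)) = (3,5) ∈ E(G2) ✓
  (0,4) → (φ(0),φ(4)) = (3,4) ∈ E(G2) ✓
  (1,2) → (φ(1),φ(2)) = (0,2) ∈ E(G2) ✓
  (1,3) → (φ(1),φ(3)) = (0,5) ∈ E(G2) ✓
  (1,4) → (φ(1),φ(4)) = (0,4) ∈ E(G2) ✓
  (2,3) → (φ(2),φ(3)) = (2,5) ∈ E(G2) ✓
  (2,4) → (φ(2),φ(4)) = (2,4) ∈ E(G2) ✓
  (2,5) → (φ(2),φ(5)) = (1,2) ∈ E(G2) ✓
  (4,5) → (φ(4),φ(5)) = (1,4) ∈ E(G2) ✓
All 10 edges of G1 map to edges of G2, and |E(G1)| = |E(G2)| = 10, so φ is a bijection on edges as well as vertices. Hence G1 ≅ G2.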